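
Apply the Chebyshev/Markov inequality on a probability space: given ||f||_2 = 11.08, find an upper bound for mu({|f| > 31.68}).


Chebyshev/Markov inequality: mu(|f| > eps) <= (||f||_p / eps)^p
Step 1: ||f||_2 / eps = 11.08 / 31.68 = 0.349747
Step 2: Raise to power p = 2:
  (0.349747)^2 = 0.122323
Step 3: Therefore mu(|f| > 31.68) <= 0.122323


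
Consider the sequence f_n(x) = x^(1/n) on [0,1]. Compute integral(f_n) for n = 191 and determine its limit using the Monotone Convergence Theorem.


At n = 191: f_191(x) = x^(1/191).
Step 1: integral(x^(1/191), 0, 1) = [x^(1/191+1) / (1/191+1)] from 0 to 1
     = 1 / (1/191 + 1) = 1 / ((191+1)/191) = 191/(191+1)
     = 191/192 = 0.994792
Step 2: As n -> infinity, f_n(x) = x^(1/n) -> 1 for x in (0,1], and f_n is increasing in n.
By MCT, lim_n integral(f_n) = integral(lim_n f_n) = integral(1, 0, 1) = 1.
Step 3: Verify convergence: 191/192 = 0.994792 -> 1


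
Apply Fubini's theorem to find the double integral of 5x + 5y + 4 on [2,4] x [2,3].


By Fubini, integrate in x first, then y.
Step 1: Fix y, integrate over x in [2,4]:
  integral(5x + 5y + 4, x=2..4)
  = 5*(4^2 - 2^2)/2 + (5y + 4)*(4 - 2)
  = 30 + (5y + 4)*2
  = 30 + 10y + 8
  = 38 + 10y
Step 2: Integrate over y in [2,3]:
  integral(38 + 10y, y=2..3)
  = 38*1 + 10*(3^2 - 2^2)/2
  = 38 + 25
  = 63


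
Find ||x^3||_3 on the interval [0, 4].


Step 1: ||f||_3 = (integral_0^4 |x^3|^3 dx)^(1/3)
     = (integral_0^4 x^9 dx)^(1/3)
Step 2: integral_0^4 x^9 dx = [x^10/(10)] from 0 to 4 = 4^10/10
     = 1048576/10 = 104857.6
Step 3: ||f||_3 = (104857.6)^(1/3) = 47.155603


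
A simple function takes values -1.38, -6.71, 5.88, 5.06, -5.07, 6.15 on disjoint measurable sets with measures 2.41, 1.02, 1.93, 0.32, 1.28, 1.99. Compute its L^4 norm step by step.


Step 1: Compute |f_i|^4 for each value:
  |-1.38|^4 = 3.626739
  |-6.71|^4 = 2027.169581
  |5.88|^4 = 1195.389135
  |5.06|^4 = 655.544333
  |-5.07|^4 = 660.741884
  |6.15|^4 = 1430.541506
Step 2: Multiply by measures and sum:
  3.626739 * 2.41 = 8.740442
  2027.169581 * 1.02 = 2067.712972
  1195.389135 * 1.93 = 2307.101031
  655.544333 * 0.32 = 209.774187
  660.741884 * 1.28 = 845.749612
  1430.541506 * 1.99 = 2846.777597
Sum = 8.740442 + 2067.712972 + 2307.101031 + 209.774187 + 845.749612 + 2846.777597 = 8285.855841
Step 3: Take the p-th root:
||f||_4 = (8285.855841)^(1/4) = 9.54079


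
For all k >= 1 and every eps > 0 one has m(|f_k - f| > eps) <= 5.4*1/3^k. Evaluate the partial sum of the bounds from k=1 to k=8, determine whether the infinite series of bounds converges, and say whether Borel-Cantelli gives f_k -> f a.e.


Step 1: List the terms 5.4*1/3^k for k = 1 to 8:
  k=1: 1.8
  k=2: 0.6
  k=3: 0.2
  k=4: 0.066667
  k=5: 0.022222
  k=6: 0.007407
  k=7: 0.002469
  k=8: 8.230453e-04
Step 2: Partial sum = 1.8 + 0.6 + 0.2 + 0.066667 + 0.022222 + 0.007407 + 0.002469 + 8.230453e-04
     = 2.699588
Step 3: The full series sum_(k>=1) 5.4*1/3^k converges (geometric series with ratio 1/3 < 1; a constant multiple of a convergent series converges).
Step 4: Fix eps > 0. Since sum_k m(|f_k - f| > eps) < infinity, the Borel-Cantelli lemma gives
        m(limsup_k {|f_k - f| > eps}) = 0, i.e. for a.e. x, |f_k(x) - f(x)| <= eps for all large k.
        Applying this with eps = 1/j for j = 1, 2, ... and intersecting the countably many full-measure sets,
        for a.e. x we get limsup_k |f_k(x) - f(x)| <= 1/j for every j, hence f_k -> f almost everywhere.
Conclusion: series converges; Borel-Cantelli yields f_k -> f a.e.


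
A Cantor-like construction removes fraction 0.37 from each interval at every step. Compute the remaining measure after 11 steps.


Step 1: At each step, fraction remaining = 1 - 0.37 = 0.63
Step 2: After 11 steps, measure = (0.63)^11
Result = 0.006205


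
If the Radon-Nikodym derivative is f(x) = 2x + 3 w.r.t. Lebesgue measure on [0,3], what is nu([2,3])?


nu(A) = integral_A (dnu/dmu) dmu = integral_2^3 (2x + 3) dx
Step 1: Antiderivative F(x) = (2/2)x^2 + 3x
Step 2: F(3) = (2/2)*3^2 + 3*3 = 9 + 9 = 18
Step 3: F(2) = (2/2)*2^2 + 3*2 = 4 + 6 = 10
Step 4: nu([2,3]) = F(3) - F(2) = 18 - 10 = 8


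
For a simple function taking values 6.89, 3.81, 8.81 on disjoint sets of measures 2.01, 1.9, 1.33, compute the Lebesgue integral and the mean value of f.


Step 1: Integral = sum(value_i * measure_i)
= 6.89*2.01 + 3.81*1.9 + 8.81*1.33
= 13.8489 + 7.239 + 11.7173
= 32.8052
Step 2: Total measure of domain = 2.01 + 1.9 + 1.33 = 5.24
Step 3: Average value = 32.8052 / 5.24 = 6.260534


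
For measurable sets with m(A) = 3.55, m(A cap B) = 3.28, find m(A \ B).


m(A \ B) = m(A) - m(A n B)
= 3.55 - 3.28
= 0.27


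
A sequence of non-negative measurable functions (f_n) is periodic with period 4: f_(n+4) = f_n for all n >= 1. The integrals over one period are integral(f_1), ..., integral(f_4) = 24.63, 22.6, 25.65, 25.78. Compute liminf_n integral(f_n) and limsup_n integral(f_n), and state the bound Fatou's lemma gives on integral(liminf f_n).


The sequence (integral(f_n)) is periodic with period 4, repeating the values 24.63, 22.6, 25.65, 25.78 indefinitely.
Step 1: For a periodic sequence, every tail (a_m, a_(m+1), ...) contains all 4 period values infinitely often.
Step 2: Hence inf of every tail = min of the period values = min(24.63, 22.6, 25.65, 25.78) = 22.6.
        liminf_n integral(f_n) = sup over m of (inf of tail from m) = 22.6.
Step 3: Similarly sup of every tail = max of the period values = 25.78.
        limsup_n integral(f_n) = 25.78.
Step 4: Fatou's lemma: integral(liminf_n f_n) <= liminf_n integral(f_n) = 22.6.
        So the integral of the pointwise liminf is at most 22.6.


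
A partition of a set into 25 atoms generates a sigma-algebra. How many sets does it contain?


Each element of the sigma-algebra is a union of some subset of the 25 atoms.
The number of such subsets is 2^25 = 33554432.


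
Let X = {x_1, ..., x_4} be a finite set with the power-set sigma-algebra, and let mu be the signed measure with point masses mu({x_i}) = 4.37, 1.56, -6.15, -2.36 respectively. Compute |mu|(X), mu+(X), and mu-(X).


Step 1: Every measurable set is a union of atoms (the cells / points), so a Hahn decomposition is
  obtained by grouping atoms by sign: P = union of atoms with mu > 0, N = union of the remaining atoms.
  Atoms in P (indices): 1, 2;  atoms in N (indices): 3, 4
  Positive values: 4.37, 1.56
  Negative values: -6.15, -2.36
Step 2: mu+(X) = mu(P) = sum of positive atom values = 5.93
Step 3: mu-(X) = -mu(N) = sum of |negative atom values| = 8.51
Step 4: |mu|(X) = mu+(X) + mu-(X) = 5.93 + 8.51 = 14.44


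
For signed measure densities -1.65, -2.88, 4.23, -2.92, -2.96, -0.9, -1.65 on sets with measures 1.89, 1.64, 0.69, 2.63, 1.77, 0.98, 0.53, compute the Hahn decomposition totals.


Step 1: Compute signed measure on each set:
  Set 1: -1.65 * 1.89 = -3.1185
  Set 2: -2.88 * 1.64 = -4.7232
  Set 3: 4.23 * 0.69 = 2.9187
  Set 4: -2.92 * 2.63 = -7.6796
  Set 5: -2.96 * 1.77 = -5.2392
  Set 6: -0.9 * 0.98 = -0.882
  Set 7: -1.65 * 0.53 = -0.8745
Step 2: Total signed measure = (-3.1185) + (-4.7232) + (2.9187) + (-7.6796) + (-5.2392) + (-0.882) + (-0.8745)
     = -19.5983
Step 3: Positive part mu+(X) = sum of positive contributions = 2.9187
Step 4: Negative part mu-(X) = |sum of negative contributions| = 22.517


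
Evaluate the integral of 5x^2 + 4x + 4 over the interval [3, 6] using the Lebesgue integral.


The Lebesgue integral of a Riemann-integrable function agrees with the Riemann integral.
Antiderivative F(x) = (5/3)x^3 + (4/2)x^2 + 4x
F(6) = (5/3)*6^3 + (4/2)*6^2 + 4*6
     = (5/3)*216 + (4/2)*36 + 4*6
     = 360 + 72 + 24
     = 456
F(3) = 75
Integral = F(6) - F(3) = 456 - 75 = 381


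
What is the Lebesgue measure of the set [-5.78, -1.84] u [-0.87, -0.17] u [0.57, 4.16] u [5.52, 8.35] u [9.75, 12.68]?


For pairwise disjoint intervals, m(union) = sum of lengths.
= (-1.84 - -5.78) + (-0.17 - -0.87) + (4.16 - 0.57) + (8.35 - 5.52) + (12.68 - 9.75)
= 3.94 + 0.7 + 3.59 + 2.83 + 2.93
= 13.99


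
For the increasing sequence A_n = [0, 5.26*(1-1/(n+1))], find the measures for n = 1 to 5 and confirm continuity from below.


By continuity of measure from below: if A_n increases to A, then m(A_n) -> m(A).
Here A = [0, 5.26], so m(A) = 5.26
Step 1: a_1 = 5.26*(1 - 1/2) = 2.63, m(A_1) = 2.63
Step 2: a_2 = 5.26*(1 - 1/3) = 3.5067, m(A_2) = 3.5067
Step 3: a_3 = 5.26*(1 - 1/4) = 3.945, m(A_3) = 3.945
Step 4: a_4 = 5.26*(1 - 1/5) = 4.208, m(A_4) = 4.208
Step 5: a_5 = 5.26*(1 - 1/6) = 4.3833, m(A_5) = 4.3833
Limit: m(A_n) -> m([0,5.26]) = 5.26


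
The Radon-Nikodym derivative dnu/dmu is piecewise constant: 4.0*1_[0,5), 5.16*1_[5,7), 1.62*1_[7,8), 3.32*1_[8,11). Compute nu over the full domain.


Integrate each piece of the Radon-Nikodym derivative:
Step 1: integral_0^5 4.0 dx = 4.0*(5-0) = 4.0*5 = 20
Step 2: integral_5^7 5.16 dx = 5.16*(7-5) = 5.16*2 = 10.32
Step 3: integral_7^8 1.62 dx = 1.62*(8-7) = 1.62*1 = 1.62
Step 4: integral_8^11 3.32 dx = 3.32*(11-8) = 3.32*3 = 9.96
Total: 20 + 10.32 + 1.62 + 9.96 = 41.9


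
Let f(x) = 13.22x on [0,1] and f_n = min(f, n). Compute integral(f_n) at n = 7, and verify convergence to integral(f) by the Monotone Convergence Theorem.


f(x) = 13.22x on [0,1]; f_n(x) = min(13.22x, n). At n = 7:
Step 1: f(x) reaches 7 at x = 7/13.22 = 0.529501
Step 2: integral(f_7) = integral(13.22x, 0, 0.529501) + integral(7, 0.529501, 1)
       = 13.22*0.529501^2/2 + 7*(1 - 0.529501)
       = 1.853253 + 3.293495
       = 5.146747
Step 3: As n -> infinity, f_n increases to f, so by MCT integral(f_n) -> integral(f) = 13.22/2 = 6.61.
Convergence: integral(f_7) = 5.146747 -> 6.61 as n -> infinity


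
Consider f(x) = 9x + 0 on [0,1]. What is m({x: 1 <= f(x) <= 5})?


f^(-1)([1, 5]) = {x : 1 <= 9x + 0 <= 5}
Solving: (1 - 0)/9 <= x <= (5 - 0)/9
= [0.111111, 0.555556]
Intersecting with [0,1]: [0.111111, 0.555556]
Measure = 0.555556 - 0.111111 = 0.444444


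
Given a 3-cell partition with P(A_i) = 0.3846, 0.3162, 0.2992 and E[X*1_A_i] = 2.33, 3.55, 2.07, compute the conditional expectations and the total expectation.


For each cell A_i: E[X|A_i] = E[X*1_A_i] / P(A_i)
Step 1: E[X|A_1] = 2.33 / 0.3846 = 6.058242
Step 2: E[X|A_2] = 3.55 / 0.3162 = 11.227071
Step 3: E[X|A_3] = 2.07 / 0.2992 = 6.918449
Verification: E[X] = sum E[X*1_A_i] = 2.33 + 3.55 + 2.07 = 7.95


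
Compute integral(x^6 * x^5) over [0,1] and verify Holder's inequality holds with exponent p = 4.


Step 1: Exact integral of f*g = integral(x^11, 0, 1) = 1/12
     = 0.083333
Step 2: Holder bound with p=4, q=1.333333:
  ||f||_p = (integral x^24 dx)^(1/4) = (1/25)^(1/4) = 0.447214
  ||g||_q = (integral x^6.666667 dx)^(1/1.333333) = (1/7.666667)^(1/1.333333) = 0.217043
Step 3: Holder bound = ||f||_p * ||g||_q = 0.447214 * 0.217043 = 0.097064
Verification: 0.083333 <= 0.097064 (Holder holds)


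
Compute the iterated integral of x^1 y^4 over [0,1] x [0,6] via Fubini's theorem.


By Fubini's theorem, the double integral factors as a product of single integrals:
Step 1: integral_0^1 x^1 dx = [x^2/2] from 0 to 1
     = 1^2/2 = 0.5
Step 2: integral_0^6 y^4 dy = [y^5/5] from 0 to 6
     = 6^5/5 = 1555.2
Step 3: Double integral = 0.5 * 1555.2 = 777.6


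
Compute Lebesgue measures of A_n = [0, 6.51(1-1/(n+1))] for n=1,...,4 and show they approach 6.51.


By continuity of measure from below: if A_n increases to A, then m(A_n) -> m(A).
Here A = [0, 6.51], so m(A) = 6.51
Step 1: a_1 = 6.51*(1 - 1/2) = 3.255, m(A_1) = 3.255
Step 2: a_2 = 6.51*(1 - 1/3) = 4.34, m(A_2) = 4.34
Step 3: a_3 = 6.51*(1 - 1/4) = 4.8825, m(A_3) = 4.8825
Step 4: a_4 = 6.51*(1 - 1/5) = 5.208, m(A_4) = 5.208
Limit: m(A_n) -> m([0,6.51]) = 6.51


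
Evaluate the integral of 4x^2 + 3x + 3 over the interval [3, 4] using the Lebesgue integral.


The Lebesgue integral of a Riemann-integrable function agrees with the Riemann integral.
Antiderivative F(x) = (4/3)x^3 + (3/2)x^2 + 3x
F(4) = (4/3)*4^3 + (3/2)*4^2 + 3*4
     = (4/3)*64 + (3/2)*16 + 3*4
     = 85.333333 + 24 + 12
     = 121.333333
F(3) = 58.5
Integral = F(4) - F(3) = 121.333333 - 58.5 = 62.833333


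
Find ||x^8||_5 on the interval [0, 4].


Step 1: ||f||_5 = (integral_0^4 |x^8|^5 dx)^(1/5)
     = (integral_0^4 x^40 dx)^(1/5)
Step 2: integral_0^4 x^40 dx = [x^41/(41)] from 0 to 4 = 4^41/41
     = 4835703278458516698824704/41 = 1.179440e+23
Step 3: ||f||_5 = (1.179440e+23)^(1/5) = 41146.713964


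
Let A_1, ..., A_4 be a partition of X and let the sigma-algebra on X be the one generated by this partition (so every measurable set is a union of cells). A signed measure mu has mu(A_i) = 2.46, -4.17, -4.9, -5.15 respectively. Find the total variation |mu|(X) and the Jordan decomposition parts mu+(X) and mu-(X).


Step 1: Every measurable set is a union of atoms (the cells / points), so a Hahn decomposition is
  obtained by grouping atoms by sign: P = union of atoms with mu > 0, N = union of the remaining atoms.
  Atoms in P (indices): 1;  atoms in N (indices): 2, 3, 4
  Positive values: 2.46
  Negative values: -4.17, -4.9, -5.15
Step 2: mu+(X) = mu(P) = sum of positive atom values = 2.46
Step 3: mu-(X) = -mu(N) = sum of |negative atom values| = 14.22
Step 4: |mu|(X) = mu+(X) + mu-(X) = 2.46 + 14.22 = 16.68


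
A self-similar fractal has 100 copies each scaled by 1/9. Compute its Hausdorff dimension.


For a self-similar set with N copies scaled by 1/r:
dim_H = log(N)/log(r) = log(100)/log(9)
= 4.60517/2.197225
= 2.095903


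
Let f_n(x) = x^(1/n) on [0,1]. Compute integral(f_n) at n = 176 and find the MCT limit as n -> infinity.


At n = 176: f_176(x) = x^(1/176).
Step 1: integral(x^(1/176), 0, 1) = [x^(1/176+1) / (1/176+1)] from 0 to 1
     = 1 / (1/176 + 1) = 1 / ((176+1)/176) = 176/(176+1)
     = 176/177 = 0.99435
Step 2: As n -> infinity, f_n(x) = x^(1/n) -> 1 for x in (0,1], and f_n is increasing in n.
By MCT, lim_n integral(f_n) = integral(lim_n f_n) = integral(1, 0, 1) = 1.
Step 3: Verify convergence: 176/177 = 0.99435 -> 1


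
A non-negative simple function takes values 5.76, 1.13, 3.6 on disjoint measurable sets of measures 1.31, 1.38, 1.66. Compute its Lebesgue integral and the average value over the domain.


Step 1: Integral = sum(value_i * measure_i)
= 5.76*1.31 + 1.13*1.38 + 3.6*1.66
= 7.5456 + 1.5594 + 5.976
= 15.081
Step 2: Total measure of domain = 1.31 + 1.38 + 1.66 = 4.35
Step 3: Average value = 15.081 / 4.35 = 3.466897


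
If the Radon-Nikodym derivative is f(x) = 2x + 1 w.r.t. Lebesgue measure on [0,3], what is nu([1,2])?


nu(A) = integral_A (dnu/dmu) dmu = integral_1^2 (2x + 1) dx
Step 1: Antiderivative F(x) = (2/2)x^2 + 1x
Step 2: F(2) = (2/2)*2^2 + 1*2 = 4 + 2 = 6
Step 3: F(1) = (2/2)*1^2 + 1*1 = 1 + 1 = 2
Step 4: nu([1,2]) = F(2) - F(1) = 6 - 2 = 4


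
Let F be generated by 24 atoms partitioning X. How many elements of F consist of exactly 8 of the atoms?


Each element of F is a union of some subset of the 24 atoms.
Elements that are unions of exactly 8 atoms correspond to 8-element subsets of the 24 atoms.
Count = C(24, 8) = 24! / (8! * 16!) = 735471.


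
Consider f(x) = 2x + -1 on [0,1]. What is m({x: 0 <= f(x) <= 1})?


f^(-1)([0, 1]) = {x : 0 <= 2x + -1 <= 1}
Solving: (0 - -1)/2 <= x <= (1 - -1)/2
= [0.5, 1]
Intersecting with [0,1]: [0.5, 1]
Measure = 1 - 0.5 = 0.5


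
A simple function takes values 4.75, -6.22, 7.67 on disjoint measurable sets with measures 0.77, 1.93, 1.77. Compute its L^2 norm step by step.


Step 1: Compute |f_i|^2 for each value:
  |4.75|^2 = 22.5625
  |-6.22|^2 = 38.6884
  |7.67|^2 = 58.8289
Step 2: Multiply by measures and sum:
  22.5625 * 0.77 = 17.373125
  38.6884 * 1.93 = 74.668612
  58.8289 * 1.77 = 104.127153
Sum = 17.373125 + 74.668612 + 104.127153 = 196.16889
Step 3: Take the p-th root:
||f||_2 = (196.16889)^(1/2) = 14.00603


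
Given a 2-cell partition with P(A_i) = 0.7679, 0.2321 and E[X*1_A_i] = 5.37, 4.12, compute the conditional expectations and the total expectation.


For each cell A_i: E[X|A_i] = E[X*1_A_i] / P(A_i)
Step 1: E[X|A_1] = 5.37 / 0.7679 = 6.993098
Step 2: E[X|A_2] = 4.12 / 0.2321 = 17.750969
Verification: E[X] = sum E[X*1_A_i] = 5.37 + 4.12 = 9.49


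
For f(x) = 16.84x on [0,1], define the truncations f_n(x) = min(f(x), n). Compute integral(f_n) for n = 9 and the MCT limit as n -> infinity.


f(x) = 16.84x on [0,1]; f_n(x) = min(16.84x, n). At n = 9:
Step 1: f(x) reaches 9 at x = 9/16.84 = 0.534442
Step 2: integral(f_9) = integral(16.84x, 0, 0.534442) + integral(9, 0.534442, 1)
       = 16.84*0.534442^2/2 + 9*(1 - 0.534442)
       = 2.404988 + 4.190024
       = 6.595012
Step 3: As n -> infinity, f_n increases to f, so by MCT integral(f_n) -> integral(f) = 16.84/2 = 8.42.
Convergence: integral(f_9) = 6.595012 -> 8.42 as n -> infinity


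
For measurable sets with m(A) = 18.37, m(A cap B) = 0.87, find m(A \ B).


m(A \ B) = m(A) - m(A n B)
= 18.37 - 0.87
= 17.5


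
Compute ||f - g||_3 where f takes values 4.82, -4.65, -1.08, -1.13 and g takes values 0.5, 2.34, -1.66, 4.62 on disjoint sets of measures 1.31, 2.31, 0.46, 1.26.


Step 1: Compute differences f_i - g_i:
  4.82 - 0.5 = 4.32
  -4.65 - 2.34 = -6.99
  -1.08 - -1.66 = 0.58
  -1.13 - 4.62 = -5.75
Step 2: Compute |diff|^3 * measure for each set:
  |4.32|^3 * 1.31 = 80.621568 * 1.31 = 105.614254
  |-6.99|^3 * 2.31 = 341.532099 * 2.31 = 788.939149
  |0.58|^3 * 0.46 = 0.195112 * 0.46 = 0.089752
  |-5.75|^3 * 1.26 = 190.109375 * 1.26 = 239.537813
Step 3: Sum = 1134.180967
Step 4: ||f-g||_3 = (1134.180967)^(1/3) = 10.428635


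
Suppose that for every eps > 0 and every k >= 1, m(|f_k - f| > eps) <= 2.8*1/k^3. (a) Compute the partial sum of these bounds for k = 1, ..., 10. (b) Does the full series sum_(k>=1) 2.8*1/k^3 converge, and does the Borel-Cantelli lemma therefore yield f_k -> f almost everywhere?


Step 1: List the terms 2.8*1/k^3 for k = 1 to 10:
  k=1: 2.8
  k=2: 0.35
  k=3: 0.103704
  k=4: 0.04375
  k=5: 0.0224
  k=6: 0.012963
  k=7: 0.008163
  k=8: 0.005469
  k=9: 0.003841
  k=10: 0.0028
Step 2: Partial sum = 2.8 + 0.35 + 0.103704 + 0.04375 + 0.0224 + 0.012963 + 0.008163 + 0.005469 + 0.003841 + 0.0028
     = 3.35309
Step 3: The full series sum_(k>=1) 2.8*1/k^3 converges (p-series with p = 3 > 1; a constant multiple of a convergent series converges).
Step 4: Fix eps > 0. Since sum_k m(|f_k - f| > eps) < infinity, the Borel-Cantelli lemma gives
        m(limsup_k {|f_k - f| > eps}) = 0, i.e. for a.e. x, |f_k(x) - f(x)| <= eps for all large k.
        Applying this with eps = 1/j for j = 1, 2, ... and intersecting the countably many full-measure sets,
        for a.e. x we get limsup_k |f_k(x) - f(x)| <= 1/j for every j, hence f_k -> f almost everywhere.
Conclusion: series converges; Borel-Cantelli yields f_k -> f a.e.


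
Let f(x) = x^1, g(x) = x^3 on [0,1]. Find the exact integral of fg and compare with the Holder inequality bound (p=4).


Step 1: Exact integral of f*g = integral(x^4, 0, 1) = 1/5
     = 0.2
Step 2: Holder bound with p=4, q=1.333333:
  ||f||_p = (integral x^4 dx)^(1/4) = (1/5)^(1/4) = 0.66874
  ||g||_q = (integral x^4 dx)^(1/1.333333) = (1/5)^(1/1.333333) = 0.29907
Step 3: Holder bound = ||f||_p * ||g||_q = 0.66874 * 0.29907 = 0.2
Verification: 0.2 <= 0.2 (Holder holds)


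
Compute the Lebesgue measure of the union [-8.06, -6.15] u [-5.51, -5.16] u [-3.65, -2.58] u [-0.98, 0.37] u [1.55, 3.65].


For pairwise disjoint intervals, m(union) = sum of lengths.
= (-6.15 - -8.06) + (-5.16 - -5.51) + (-2.58 - -3.65) + (0.37 - -0.98) + (3.65 - 1.55)
= 1.91 + 0.35 + 1.07 + 1.35 + 2.1
= 6.78


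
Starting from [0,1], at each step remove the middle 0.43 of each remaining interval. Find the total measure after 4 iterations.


Step 1: At each step, fraction remaining = 1 - 0.43 = 0.57
Step 2: After 4 steps, measure = (0.57)^4
Step 3: Computing the power step by step:
  After step 1: 0.57
  After step 2: 0.3249
  After step 3: 0.185193
  After step 4: 0.10556
Result = 0.10556


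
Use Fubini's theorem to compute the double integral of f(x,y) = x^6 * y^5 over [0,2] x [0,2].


By Fubini's theorem, the double integral factors as a product of single integrals:
Step 1: integral_0^2 x^6 dx = [x^7/7] from 0 to 2
     = 2^7/7 = 18.285714
Step 2: integral_0^2 y^5 dy = [y^6/6] from 0 to 2
     = 2^6/6 = 10.666667
Step 3: Double integral = 18.285714 * 10.666667 = 195.047619


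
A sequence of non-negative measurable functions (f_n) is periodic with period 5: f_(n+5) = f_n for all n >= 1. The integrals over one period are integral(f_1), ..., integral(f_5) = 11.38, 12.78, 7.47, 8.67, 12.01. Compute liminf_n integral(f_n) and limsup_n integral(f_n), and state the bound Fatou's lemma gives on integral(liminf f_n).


The sequence (integral(f_n)) is periodic with period 5, repeating the values 11.38, 12.78, 7.47, 8.67, 12.01 indefinitely.
Step 1: For a periodic sequence, every tail (a_m, a_(m+1), ...) contains all 5 period values infinitely often.
Step 2: Hence inf of every tail = min of the period values = min(11.38, 12.78, 7.47, 8.67, 12.01) = 7.47.
        liminf_n integral(f_n) = sup over m of (inf of tail from m) = 7.47.
Step 3: Similarly sup of every tail = max of the period values = 12.78.
        limsup_n integral(f_n) = 12.78.
Step 4: Fatou's lemma: integral(liminf_n f_n) <= liminf_n integral(f_n) = 7.47.
        So the integral of the pointwise liminf is at most 7.47.


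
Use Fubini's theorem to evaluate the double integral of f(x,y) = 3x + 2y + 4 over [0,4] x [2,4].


By Fubini, integrate in x first, then y.
Step 1: Fix y, integrate over x in [0,4]:
  integral(3x + 2y + 4, x=0..4)
  = 3*(4^2 - 0^2)/2 + (2y + 4)*(4 - 0)
  = 24 + (2y + 4)*4
  = 24 + 8y + 16
  = 40 + 8y
Step 2: Integrate over y in [2,4]:
  integral(40 + 8y, y=2..4)
  = 40*2 + 8*(4^2 - 2^2)/2
  = 80 + 48
  = 128


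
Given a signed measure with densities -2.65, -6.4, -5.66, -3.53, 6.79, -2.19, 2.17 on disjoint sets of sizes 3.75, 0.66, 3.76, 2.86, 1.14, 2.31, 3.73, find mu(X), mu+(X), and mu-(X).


Step 1: Compute signed measure on each set:
  Set 1: -2.65 * 3.75 = -9.9375
  Set 2: -6.4 * 0.66 = -4.224
  Set 3: -5.66 * 3.76 = -21.2816
  Set 4: -3.53 * 2.86 = -10.0958
  Set 5: 6.79 * 1.14 = 7.7406
  Set 6: -2.19 * 2.31 = -5.0589
  Set 7: 2.17 * 3.73 = 8.0941
Step 2: Total signed measure = (-9.9375) + (-4.224) + (-21.2816) + (-10.0958) + (7.7406) + (-5.0589) + (8.0941)
     = -34.7631
Step 3: Positive part mu+(X) = sum of positive contributions = 15.8347
Step 4: Negative part mu-(X) = |sum of negative contributions| = 50.5978


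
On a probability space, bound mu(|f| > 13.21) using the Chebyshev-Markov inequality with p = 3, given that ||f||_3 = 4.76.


Chebyshev/Markov inequality: mu(|f| > eps) <= (||f||_p / eps)^p
Step 1: ||f||_3 / eps = 4.76 / 13.21 = 0.360333
Step 2: Raise to power p = 3:
  (0.360333)^3 = 0.046786
Step 3: Therefore mu(|f| > 13.21) <= 0.046786


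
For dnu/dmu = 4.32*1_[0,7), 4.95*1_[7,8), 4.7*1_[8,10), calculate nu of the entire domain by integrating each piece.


Integrate each piece of the Radon-Nikodym derivative:
Step 1: integral_0^7 4.32 dx = 4.32*(7-0) = 4.32*7 = 30.24
Step 2: integral_7^8 4.95 dx = 4.95*(8-7) = 4.95*1 = 4.95
Step 3: integral_8^10 4.7 dx = 4.7*(10-8) = 4.7*2 = 9.4
Total: 30.24 + 4.95 + 9.4 = 44.59


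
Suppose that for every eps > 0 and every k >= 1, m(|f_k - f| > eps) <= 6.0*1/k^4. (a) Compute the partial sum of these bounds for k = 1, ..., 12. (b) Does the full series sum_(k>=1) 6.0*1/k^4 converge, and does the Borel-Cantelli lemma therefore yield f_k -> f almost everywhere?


Step 1: List the terms 6.0*1/k^4 for k = 1 to 12:
  k=1: 6
  k=2: 0.375
  k=3: 0.074074
  k=4: 0.023438
  k=5: 0.0096
  k=6: 0.00463
  k=7: 0.002499
  k=8: 0.001465
  k=9: 9.144947e-04
  k=10: 6.000000e-04
  k=11: 4.098081e-04
  k=12: 2.893519e-04
Step 2: Partial sum = 6 + 0.375 + 0.074074 + 0.023438 + 0.0096 + 0.00463 + 0.002499 + 0.001465 + 9.144947e-04 + 6.000000e-04 + 4.098081e-04 + 2.893519e-04
     = 6.492919
Step 3: The full series sum_(k>=1) 6.0*1/k^4 converges (p-series with p = 4 > 1; a constant multiple of a convergent series converges).
Step 4: Fix eps > 0. Since sum_k m(|f_k - f| > eps) < infinity, the Borel-Cantelli lemma gives
        m(limsup_k {|f_k - f| > eps}) = 0, i.e. for a.e. x, |f_k(x) - f(x)| <= eps for all large k.
        Applying this with eps = 1/j for j = 1, 2, ... and intersecting the countably many full-measure sets,
        for a.e. x we get limsup_k |f_k(x) - f(x)| <= 1/j for every j, hence f_k -> f almost everywhere.
Conclusion: series converges; Borel-Cantelli yields f_k -> f a.e.


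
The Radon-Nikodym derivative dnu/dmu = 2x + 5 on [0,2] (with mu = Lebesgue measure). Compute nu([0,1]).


nu(A) = integral_A (dnu/dmu) dmu = integral_0^1 (2x + 5) dx
Step 1: Antiderivative F(x) = (2/2)x^2 + 5x
Step 2: F(1) = (2/2)*1^2 + 5*1 = 1 + 5 = 6
Step 3: F(0) = (2/2)*0^2 + 5*0 = 0.0 + 0 = 0.0
Step 4: nu([0,1]) = F(1) - F(0) = 6 - 0.0 = 6


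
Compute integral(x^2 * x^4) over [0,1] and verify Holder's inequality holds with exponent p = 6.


Step 1: Exact integral of f*g = integral(x^6, 0, 1) = 1/7
     = 0.142857
Step 2: Holder bound with p=6, q=1.2:
  ||f||_p = (integral x^12 dx)^(1/6) = (1/13)^(1/6) = 0.652143
  ||g||_q = (integral x^4.8 dx)^(1/1.2) = (1/5.8)^(1/1.2) = 0.231105
Step 3: Holder bound = ||f||_p * ||g||_q = 0.652143 * 0.231105 = 0.150714
Verification: 0.142857 <= 0.150714 (Holder holds)


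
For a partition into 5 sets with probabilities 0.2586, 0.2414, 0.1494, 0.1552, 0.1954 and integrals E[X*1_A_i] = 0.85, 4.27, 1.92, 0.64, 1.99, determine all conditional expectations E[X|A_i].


For each cell A_i: E[X|A_i] = E[X*1_A_i] / P(A_i)
Step 1: E[X|A_1] = 0.85 / 0.2586 = 3.28693
Step 2: E[X|A_2] = 4.27 / 0.2414 = 17.688484
Step 3: E[X|A_3] = 1.92 / 0.1494 = 12.851406
Step 4: E[X|A_4] = 0.64 / 0.1552 = 4.123711
Step 5: E[X|A_5] = 1.99 / 0.1954 = 10.184237
Verification: E[X] = sum E[X*1_A_i] = 0.85 + 4.27 + 1.92 + 0.64 + 1.99 = 9.67


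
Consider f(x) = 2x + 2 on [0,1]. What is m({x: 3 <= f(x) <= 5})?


f^(-1)([3, 5]) = {x : 3 <= 2x + 2 <= 5}
Solving: (3 - 2)/2 <= x <= (5 - 2)/2
= [0.5, 1.5]
Intersecting with [0,1]: [0.5, 1]
Measure = 1 - 0.5 = 0.5


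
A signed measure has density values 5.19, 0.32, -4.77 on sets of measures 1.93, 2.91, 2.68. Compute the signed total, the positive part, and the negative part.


Step 1: Compute signed measure on each set:
  Set 1: 5.19 * 1.93 = 10.0167
  Set 2: 0.32 * 2.91 = 0.9312
  Set 3: -4.77 * 2.68 = -12.7836
Step 2: Total signed measure = (10.0167) + (0.9312) + (-12.7836)
     = -1.8357
Step 3: Positive part mu+(X) = sum of positive contributions = 10.9479
Step 4: Negative part mu-(X) = |sum of negative contributions| = 12.7836


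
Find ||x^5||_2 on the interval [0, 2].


Step 1: ||f||_2 = (integral_0^2 |x^5|^2 dx)^(1/2)
     = (integral_0^2 x^10 dx)^(1/2)
Step 2: integral_0^2 x^10 dx = [x^11/(11)] from 0 to 2 = 2^11/11
     = 2048/11 = 186.181818
Step 3: ||f||_2 = (186.181818)^(1/2) = 13.644846


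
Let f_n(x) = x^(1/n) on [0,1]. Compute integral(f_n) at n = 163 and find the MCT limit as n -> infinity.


At n = 163: f_163(x) = x^(1/163).
Step 1: integral(x^(1/163), 0, 1) = [x^(1/163+1) / (1/163+1)] from 0 to 1
     = 1 / (1/163 + 1) = 1 / ((163+1)/163) = 163/(163+1)
     = 163/164 = 0.993902
Step 2: As n -> infinity, f_n(x) = x^(1/n) -> 1 for x in (0,1], and f_n is increasing in n.
By MCT, lim_n integral(f_n) = integral(lim_n f_n) = integral(1, 0, 1) = 1.
Step 3: Verify convergence: 163/164 = 0.993902 -> 1


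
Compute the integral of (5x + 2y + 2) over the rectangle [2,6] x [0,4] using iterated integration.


By Fubini, integrate in x first, then y.
Step 1: Fix y, integrate over x in [2,6]:
  integral(5x + 2y + 2, x=2..6)
  = 5*(6^2 - 2^2)/2 + (2y + 2)*(6 - 2)
  = 80 + (2y + 2)*4
  = 80 + 8y + 8
  = 88 + 8y
Step 2: Integrate over y in [0,4]:
  integral(88 + 8y, y=0..4)
  = 88*4 + 8*(4^2 - 0^2)/2
  = 352 + 64
  = 416


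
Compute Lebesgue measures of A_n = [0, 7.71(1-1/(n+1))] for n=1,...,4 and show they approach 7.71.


By continuity of measure from below: if A_n increases to A, then m(A_n) -> m(A).
Here A = [0, 7.71], so m(A) = 7.71
Step 1: a_1 = 7.71*(1 - 1/2) = 3.855, m(A_1) = 3.855
Step 2: a_2 = 7.71*(1 - 1/3) = 5.14, m(A_2) = 5.14
Step 3: a_3 = 7.71*(1 - 1/4) = 5.7825, m(A_3) = 5.7825
Step 4: a_4 = 7.71*(1 - 1/5) = 6.168, m(A_4) = 6.168
Limit: m(A_n) -> m([0,7.71]) = 7.71


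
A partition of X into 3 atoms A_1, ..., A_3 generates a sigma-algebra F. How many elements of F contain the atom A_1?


Each element of F is a union of some subset S of the 3 atoms.
The element contains A_1 iff A_1 is in S.
So we count subsets S of {A_1,...,A_3} with A_1 in S: choose freely among the other 2 atoms.
Count = 2^(3-1) = 2^2 = 4.


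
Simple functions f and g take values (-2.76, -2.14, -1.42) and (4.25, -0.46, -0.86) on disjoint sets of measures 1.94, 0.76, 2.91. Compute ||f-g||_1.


Step 1: Compute differences f_i - g_i:
  -2.76 - 4.25 = -7.01
  -2.14 - -0.46 = -1.68
  -1.42 - -0.86 = -0.56
Step 2: Compute |diff|^1 * measure for each set:
  |-7.01|^1 * 1.94 = 7.01 * 1.94 = 13.5994
  |-1.68|^1 * 0.76 = 1.68 * 0.76 = 1.2768
  |-0.56|^1 * 2.91 = 0.56 * 2.91 = 1.6296
Step 3: Sum = 16.5058
Step 4: ||f-g||_1 = (16.5058)^(1/1) = 16.5058


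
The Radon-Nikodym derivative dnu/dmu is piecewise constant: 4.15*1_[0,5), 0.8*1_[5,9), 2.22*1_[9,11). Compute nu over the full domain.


Integrate each piece of the Radon-Nikodym derivative:
Step 1: integral_0^5 4.15 dx = 4.15*(5-0) = 4.15*5 = 20.75
Step 2: integral_5^9 0.8 dx = 0.8*(9-5) = 0.8*4 = 3.2
Step 3: integral_9^11 2.22 dx = 2.22*(11-9) = 2.22*2 = 4.44
Total: 20.75 + 3.2 + 4.44 = 28.39


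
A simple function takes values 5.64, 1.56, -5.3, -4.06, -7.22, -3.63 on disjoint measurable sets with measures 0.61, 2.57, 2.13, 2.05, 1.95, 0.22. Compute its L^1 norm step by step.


Step 1: Compute |f_i|^1 for each value:
  |5.64|^1 = 5.64
  |1.56|^1 = 1.56
  |-5.3|^1 = 5.3
  |-4.06|^1 = 4.06
  |-7.22|^1 = 7.22
  |-3.63|^1 = 3.63
Step 2: Multiply by measures and sum:
  5.64 * 0.61 = 3.4404
  1.56 * 2.57 = 4.0092
  5.3 * 2.13 = 11.289
  4.06 * 2.05 = 8.323
  7.22 * 1.95 = 14.079
  3.63 * 0.22 = 0.7986
Sum = 3.4404 + 4.0092 + 11.289 + 8.323 + 14.079 + 0.7986 = 41.9392
Step 3: Take the p-th root:
||f||_1 = (41.9392)^(1/1) = 41.9392


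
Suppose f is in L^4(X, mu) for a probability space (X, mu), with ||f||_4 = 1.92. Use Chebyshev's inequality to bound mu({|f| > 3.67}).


Chebyshev/Markov inequality: mu(|f| > eps) <= (||f||_p / eps)^p
Step 1: ||f||_4 / eps = 1.92 / 3.67 = 0.523161
Step 2: Raise to power p = 4:
  (0.523161)^4 = 0.07491
Step 3: Therefore mu(|f| > 3.67) <= 0.07491


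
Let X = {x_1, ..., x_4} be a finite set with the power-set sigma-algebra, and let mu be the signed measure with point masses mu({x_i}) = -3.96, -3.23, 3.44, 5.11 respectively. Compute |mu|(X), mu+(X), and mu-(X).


Step 1: Every measurable set is a union of atoms (the cells / points), so a Hahn decomposition is
  obtained by grouping atoms by sign: P = union of atoms with mu > 0, N = union of the remaining atoms.
  Atoms in P (indices): 3, 4;  atoms in N (indices): 1, 2
  Positive values: 3.44, 5.11
  Negative values: -3.96, -3.23
Step 2: mu+(X) = mu(P) = sum of positive atom values = 8.55
Step 3: mu-(X) = -mu(N) = sum of |negative atom values| = 7.19
Step 4: |mu|(X) = mu+(X) + mu-(X) = 8.55 + 7.19 = 15.74


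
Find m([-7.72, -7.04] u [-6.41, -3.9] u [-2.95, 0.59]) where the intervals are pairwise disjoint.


For pairwise disjoint intervals, m(union) = sum of lengths.
= (-7.04 - -7.72) + (-3.9 - -6.41) + (0.59 - -2.95)
= 0.68 + 2.51 + 3.54
= 6.73


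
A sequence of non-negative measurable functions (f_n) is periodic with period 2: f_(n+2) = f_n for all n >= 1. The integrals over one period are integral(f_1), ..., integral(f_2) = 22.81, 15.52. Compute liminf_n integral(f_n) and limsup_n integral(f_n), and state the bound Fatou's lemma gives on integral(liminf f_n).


The sequence (integral(f_n)) is periodic with period 2, repeating the values 22.81, 15.52 indefinitely.
Step 1: For a periodic sequence, every tail (a_m, a_(m+1), ...) contains all 2 period values infinitely often.
Step 2: Hence inf of every tail = min of the period values = min(22.81, 15.52) = 15.52.
        liminf_n integral(f_n) = sup over m of (inf of tail from m) = 15.52.
Step 3: Similarly sup of every tail = max of the period values = 22.81.
        limsup_n integral(f_n) = 22.81.
Step 4: Fatou's lemma: integral(liminf_n f_n) <= liminf_n integral(f_n) = 15.52.
        So the integral of the pointwise liminf is at most 15.52.


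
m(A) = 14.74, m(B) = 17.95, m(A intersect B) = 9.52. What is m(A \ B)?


m(A \ B) = m(A) - m(A n B)
= 14.74 - 9.52
= 5.22


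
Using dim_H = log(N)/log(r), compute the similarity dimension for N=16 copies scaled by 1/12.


For a self-similar set with N copies scaled by 1/r:
dim_H = log(N)/log(r) = log(16)/log(12)
= 2.772589/2.484907
= 1.115772


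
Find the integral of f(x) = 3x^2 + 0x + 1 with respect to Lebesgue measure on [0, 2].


The Lebesgue integral of a Riemann-integrable function agrees with the Riemann integral.
Antiderivative F(x) = (3/3)x^3 + (0/2)x^2 + 1x
F(2) = (3/3)*2^3 + (0/2)*2^2 + 1*2
     = (3/3)*8 + (0/2)*4 + 1*2
     = 8 + 0.0 + 2
     = 10
F(0) = 0.0
Integral = F(2) - F(0) = 10 - 0.0 = 10


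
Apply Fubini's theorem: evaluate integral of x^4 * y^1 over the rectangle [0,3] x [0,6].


By Fubini's theorem, the double integral factors as a product of single integrals:
Step 1: integral_0^3 x^4 dx = [x^5/5] from 0 to 3
     = 3^5/5 = 48.6
Step 2: integral_0^6 y^1 dy = [y^2/2] from 0 to 6
     = 6^2/2 = 18
Step 3: Double integral = 48.6 * 18 = 874.8


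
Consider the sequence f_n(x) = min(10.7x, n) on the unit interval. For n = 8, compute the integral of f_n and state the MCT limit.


f(x) = 10.7x on [0,1]; f_n(x) = min(10.7x, n). At n = 8:
Step 1: f(x) reaches 8 at x = 8/10.7 = 0.747664
Step 2: integral(f_8) = integral(10.7x, 0, 0.747664) + integral(8, 0.747664, 1)
       = 10.7*0.747664^2/2 + 8*(1 - 0.747664)
       = 2.990654 + 2.018692
       = 5.009346
Step 3: As n -> infinity, f_n increases to f, so by MCT integral(f_n) -> integral(f) = 10.7/2 = 5.35.
Convergence: integral(f_8) = 5.009346 -> 5.35 as n -> infinity


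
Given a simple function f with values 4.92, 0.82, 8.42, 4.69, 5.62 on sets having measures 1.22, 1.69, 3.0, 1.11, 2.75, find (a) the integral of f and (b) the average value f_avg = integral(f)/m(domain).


Step 1: Integral = sum(value_i * measure_i)
= 4.92*1.22 + 0.82*1.69 + 8.42*3.0 + 4.69*1.11 + 5.62*2.75
= 6.0024 + 1.3858 + 25.26 + 5.2059 + 15.455
= 53.3091
Step 2: Total measure of domain = 1.22 + 1.69 + 3.0 + 1.11 + 2.75 = 9.77
Step 3: Average value = 53.3091 / 9.77 = 5.456407


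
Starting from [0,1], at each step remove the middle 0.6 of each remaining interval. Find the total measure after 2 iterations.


Step 1: At each step, fraction remaining = 1 - 0.6 = 0.4
Step 2: After 2 steps, measure = (0.4)^2
Step 3: Computing the power step by step:
  After step 1: 0.4
  After step 2: 0.16
Result = 0.16


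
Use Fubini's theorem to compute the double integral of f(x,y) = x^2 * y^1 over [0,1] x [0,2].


By Fubini's theorem, the double integral factors as a product of single integrals:
Step 1: integral_0^1 x^2 dx = [x^3/3] from 0 to 1
     = 1^3/3 = 0.333333
Step 2: integral_0^2 y^1 dy = [y^2/2] from 0 to 2
     = 2^2/2 = 2
Step 3: Double integral = 0.333333 * 2 = 0.666667


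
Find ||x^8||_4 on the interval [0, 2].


Step 1: ||f||_4 = (integral_0^2 |x^8|^4 dx)^(1/4)
     = (integral_0^2 x^32 dx)^(1/4)
Step 2: integral_0^2 x^32 dx = [x^33/(33)] from 0 to 2 = 2^33/33
     = 8589934592/33 = 2.603010e+08
Step 3: ||f||_4 = (2.603010e+08)^(1/4) = 127.019085


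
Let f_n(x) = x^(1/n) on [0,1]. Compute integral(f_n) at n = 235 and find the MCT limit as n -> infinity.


At n = 235: f_235(x) = x^(1/235).
Step 1: integral(x^(1/235), 0, 1) = [x^(1/235+1) / (1/235+1)] from 0 to 1
     = 1 / (1/235 + 1) = 1 / ((235+1)/235) = 235/(235+1)
     = 235/236 = 0.995763
Step 2: As n -> infinity, f_n(x) = x^(1/n) -> 1 for x in (0,1], and f_n is increasing in n.
By MCT, lim_n integral(f_n) = integral(lim_n f_n) = integral(1, 0, 1) = 1.
Step 3: Verify convergence: 235/236 = 0.995763 -> 1


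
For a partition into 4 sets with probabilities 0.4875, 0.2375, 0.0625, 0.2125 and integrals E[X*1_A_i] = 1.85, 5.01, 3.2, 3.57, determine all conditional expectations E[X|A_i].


For each cell A_i: E[X|A_i] = E[X*1_A_i] / P(A_i)
Step 1: E[X|A_1] = 1.85 / 0.4875 = 3.794872
Step 2: E[X|A_2] = 5.01 / 0.2375 = 21.094737
Step 3: E[X|A_3] = 3.2 / 0.0625 = 51.2
Step 4: E[X|A_4] = 3.57 / 0.2125 = 16.8
Verification: E[X] = sum E[X*1_A_i] = 1.85 + 5.01 + 3.2 + 3.57 = 13.63


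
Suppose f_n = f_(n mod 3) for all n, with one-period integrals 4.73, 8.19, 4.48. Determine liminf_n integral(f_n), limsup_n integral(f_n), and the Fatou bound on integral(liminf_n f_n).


The sequence (integral(f_n)) is periodic with period 3, repeating the values 4.73, 8.19, 4.48 indefinitely.
Step 1: For a periodic sequence, every tail (a_m, a_(m+1), ...) contains all 3 period values infinitely often.
Step 2: Hence inf of every tail = min of the period values = min(4.73, 8.19, 4.48) = 4.48.
        liminf_n integral(f_n) = sup over m of (inf of tail from m) = 4.48.
Step 3: Similarly sup of every tail = max of the period values = 8.19.
        limsup_n integral(f_n) = 8.19.
Step 4: Fatou's lemma: integral(liminf_n f_n) <= liminf_n integral(f_n) = 4.48.
        So the integral of the pointwise liminf is at most 4.48.


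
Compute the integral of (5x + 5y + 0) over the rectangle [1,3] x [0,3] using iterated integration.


By Fubini, integrate in x first, then y.
Step 1: Fix y, integrate over x in [1,3]:
  integral(5x + 5y + 0, x=1..3)
  = 5*(3^2 - 1^2)/2 + (5y + 0)*(3 - 1)
  = 20 + (5y + 0)*2
  = 20 + 10y + 0
  = 20 + 10y
Step 2: Integrate over y in [0,3]:
  integral(20 + 10y, y=0..3)
  = 20*3 + 10*(3^2 - 0^2)/2
  = 60 + 45
  = 105


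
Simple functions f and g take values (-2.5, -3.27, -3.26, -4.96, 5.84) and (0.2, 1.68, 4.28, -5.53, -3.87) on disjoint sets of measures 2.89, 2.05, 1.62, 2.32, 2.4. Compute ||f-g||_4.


Step 1: Compute differences f_i - g_i:
  -2.5 - 0.2 = -2.7
  -3.27 - 1.68 = -4.95
  -3.26 - 4.28 = -7.54
  -4.96 - -5.53 = 0.57
  5.84 - -3.87 = 9.71
Step 2: Compute |diff|^4 * measure for each set:
  |-2.7|^4 * 2.89 = 53.1441 * 2.89 = 153.586449
  |-4.95|^4 * 2.05 = 600.372506 * 2.05 = 1230.763638
  |-7.54|^4 * 1.62 = 3232.104423 * 1.62 = 5236.009165
  |0.57|^4 * 2.32 = 0.10556 * 2.32 = 0.244899
  |9.71|^4 * 2.4 = 8889.491513 * 2.4 = 21334.779631
Step 3: Sum = 27955.383781
Step 4: ||f-g||_4 = (27955.383781)^(1/4) = 12.930531


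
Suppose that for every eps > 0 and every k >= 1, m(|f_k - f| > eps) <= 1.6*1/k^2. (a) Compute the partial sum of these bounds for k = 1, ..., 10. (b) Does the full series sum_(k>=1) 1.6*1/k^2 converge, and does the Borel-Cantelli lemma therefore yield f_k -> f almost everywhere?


Step 1: List the terms 1.6*1/k^2 for k = 1 to 10:
  k=1: 1.6
  k=2: 0.4
  k=3: 0.177778
  k=4: 0.1
  k=5: 0.064
  k=6: 0.044444
  k=7: 0.032653
  k=8: 0.025
  k=9: 0.019753
  k=10: 0.016
Step 2: Partial sum = 1.6 + 0.4 + 0.177778 + 0.1 + 0.064 + 0.044444 + 0.032653 + 0.025 + 0.019753 + 0.016
     = 2.479628
Step 3: The full series sum_(k>=1) 1.6*1/k^2 converges (p-series with p = 2 > 1; a constant multiple of a convergent series converges).
Step 4: Fix eps > 0. Since sum_k m(|f_k - f| > eps) < infinity, the Borel-Cantelli lemma gives
        m(limsup_k {|f_k - f| > eps}) = 0, i.e. for a.e. x, |f_k(x) - f(x)| <= eps for all large k.
        Applying this with eps = 1/j for j = 1, 2, ... and intersecting the countably many full-measure sets,
        for a.e. x we get limsup_k |f_k(x) - f(x)| <= 1/j for every j, hence f_k -> f almost everywhere.
Conclusion: series converges; Borel-Cantelli yields f_k -> f a.e.


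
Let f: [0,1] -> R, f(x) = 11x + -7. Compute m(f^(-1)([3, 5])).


f^(-1)([3, 5]) = {x : 3 <= 11x + -7 <= 5}
Solving: (3 - -7)/11 <= x <= (5 - -7)/11
= [0.909091, 1.090909]
Intersecting with [0,1]: [0.909091, 1]
Measure = 1 - 0.909091 = 0.090909
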